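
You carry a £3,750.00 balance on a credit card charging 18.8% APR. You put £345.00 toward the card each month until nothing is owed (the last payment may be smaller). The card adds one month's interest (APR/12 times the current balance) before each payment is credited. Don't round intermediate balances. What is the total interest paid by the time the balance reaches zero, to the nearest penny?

Monthly rate r = 18.8%/12 = 1.56667% = 0.0156667.
Payoff takes n = ⌈−ln(1 − rB₀/P)/ln(1+r)⌉ = ⌈12.009⌉ = 13 payments; the last is £3.05.
Total paid = 12·£345.00 + £3.05 = £4,143.05.
Total interest = total paid − principal = £4,143.05 − £3,750.00 = £393.05.

£393.05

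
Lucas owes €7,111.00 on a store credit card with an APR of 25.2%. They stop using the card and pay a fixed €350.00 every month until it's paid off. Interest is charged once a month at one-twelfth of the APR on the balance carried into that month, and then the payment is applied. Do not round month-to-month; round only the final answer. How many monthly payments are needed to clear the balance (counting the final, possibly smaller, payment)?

Monthly rate r = 25.2%/12 = 2.1% = 0.021.
Recurrence: B ← B·(1+r) − €350.00.
Month 1: interest €149.33; balance after payment €6,910.33.
Month 2: interest €145.12; balance after payment €6,705.45.
Closed form: n = −ln(1 − rB₀/P)/ln(1+r) = −ln(0.57334)/ln(1.021) ≈ 26.767, so the balance reaches zero during payment 27.

27 payments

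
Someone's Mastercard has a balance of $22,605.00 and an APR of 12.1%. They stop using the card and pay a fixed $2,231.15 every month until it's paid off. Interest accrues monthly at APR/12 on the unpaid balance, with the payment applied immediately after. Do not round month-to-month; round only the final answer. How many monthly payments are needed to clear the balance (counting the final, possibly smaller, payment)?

Monthly rate r = 12.1%/12 = 1.00833% = 0.0100833.
Recurrence: B ← B·(1+r) − $2,231.15.
Month 1: interest $227.93; balance after payment $20,601.78.
Month 2: interest $207.73; balance after payment $18,578.37.
Closed form: n = −ln(1 − rB₀/P)/ln(1+r) = −ln(0.89784)/ln(1.01008) ≈ 10.741, so the balance reaches zero during payment 11.

11 months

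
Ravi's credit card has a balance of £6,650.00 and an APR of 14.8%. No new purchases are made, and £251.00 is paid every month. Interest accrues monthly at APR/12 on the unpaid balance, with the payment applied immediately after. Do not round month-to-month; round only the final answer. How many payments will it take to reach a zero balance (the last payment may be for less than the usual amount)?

33 payments

Monthly rate r = 14.8%/12 = 1.23333% = 0.0123333.
Recurrence: B ← B·(1+r) − £251.00.
Month 1: interest £82.02; balance after payment £6,481.02.
Month 2: interest £79.93; balance after payment £6,309.95.
Closed form: n = −ln(1 − rB₀/P)/ln(1+r) = −ln(0.67324)/ln(1.01233) ≈ 32.277, so the balance reaches zero during payment 33.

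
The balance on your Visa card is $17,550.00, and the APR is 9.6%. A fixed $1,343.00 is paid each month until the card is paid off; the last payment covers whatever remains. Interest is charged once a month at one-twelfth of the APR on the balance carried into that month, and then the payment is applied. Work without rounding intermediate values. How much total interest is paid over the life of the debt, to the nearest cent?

$1,061.47

Monthly rate r = 9.6%/12 = 0.8% = 0.008.
Payoff takes n = ⌈−ln(1 − rB₀/P)/ln(1+r)⌉ = ⌈13.858⌉ = 14 payments; the last is $1,152.47.
Total paid = 13·$1,343.00 + $1,152.47 = $18,611.47.
Total interest = total paid − principal = $18,611.47 − $17,550.00 = $1,061.47.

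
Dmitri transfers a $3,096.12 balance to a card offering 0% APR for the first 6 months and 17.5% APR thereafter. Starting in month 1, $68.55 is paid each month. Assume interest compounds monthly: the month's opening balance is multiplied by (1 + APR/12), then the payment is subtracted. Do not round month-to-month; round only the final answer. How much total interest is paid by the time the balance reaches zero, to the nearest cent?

Promo months 1–6 at r₀ = 0%/12 = 0; months 7+ at r₁ = 17.5%/12 = 0.0145833.
After month 6 (no interest yet): B = $3,096.12 − 6·$68.55 = $2,684.82.
Then at r₁ with $68.55/mo: n₂ = −ln(1 − r₁·B/P)/ln(1+r₁) ≈ 58.48 → 59 more payments.
Total paid = 64·$68.55 + $33.11 = $4,420.31; interest = $4,420.31 − $3,096.12 = $1,324.19.

$1,324.19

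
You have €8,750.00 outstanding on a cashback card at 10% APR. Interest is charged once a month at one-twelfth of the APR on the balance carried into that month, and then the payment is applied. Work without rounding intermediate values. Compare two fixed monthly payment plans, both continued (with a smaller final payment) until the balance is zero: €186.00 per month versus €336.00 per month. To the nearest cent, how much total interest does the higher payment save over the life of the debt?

Monthly rate r = 10%/12 = 0.833333% = 0.00833333.
At €186.00/mo: n = ⌈−ln(1 − rB₀/P)/ln(1+r)⌉ = 60 payments (last €179.16); total interest = total paid − €8,750.00 = €2,403.16.
At €336.00/mo: 30 payments (last €161.29); total interest €1,155.29.
Interest saved = €2,403.16 − €1,155.29 = €1,247.87.

€1,247.87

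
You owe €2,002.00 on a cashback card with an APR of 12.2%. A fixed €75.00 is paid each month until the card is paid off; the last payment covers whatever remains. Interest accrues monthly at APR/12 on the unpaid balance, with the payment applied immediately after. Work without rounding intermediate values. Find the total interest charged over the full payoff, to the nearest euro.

€346

Monthly rate r = 12.2%/12 = 1.01667% = 0.0101667.
Payoff takes n = ⌈−ln(1 − rB₀/P)/ln(1+r)⌉ = ⌈31.300⌉ = 32 payments; the last is €22.55.
Total paid = 31·€75.00 + €22.55 = €2,347.55.
Total interest = total paid − principal = €2,347.55 − €2,002.00 = €345.55.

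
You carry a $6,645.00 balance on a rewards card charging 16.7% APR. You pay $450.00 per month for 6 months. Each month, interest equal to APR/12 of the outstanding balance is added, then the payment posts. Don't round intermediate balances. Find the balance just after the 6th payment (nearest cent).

$4,423.83

Monthly rate r = 16.7%/12 = 1.39167% = 0.0139167.
Each month: B ← B·(1+r) − $450.00.
Month 1: interest $92.48; balance after payment $6,287.48.
Month 2: interest $87.50; balance after payment $5,924.98.
Month 3: interest $82.46; balance after payment $5,557.43.
Month 4: interest $77.34; balance after payment $5,184.77.
Month 5: interest $72.15; balance after payment $4,806.93.
Month 6: interest $66.90; balance after payment $4,423.83.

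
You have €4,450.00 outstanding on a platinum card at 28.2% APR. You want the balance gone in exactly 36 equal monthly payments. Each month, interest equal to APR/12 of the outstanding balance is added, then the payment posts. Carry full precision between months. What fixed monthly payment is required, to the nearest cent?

Monthly rate r = 28.2%/12 = 2.35% = 0.0235.
Level-payment amortization: P = B₀·r / (1 − (1+r)^(−n)) = 4450.00·0.0235 / (1 − 1.0235^(−36)).
Denominator 1 − (1+r)^(−36) = 0.56665129.
P = 104.575 / 0.56665129 ≈ 184.55.

€184.55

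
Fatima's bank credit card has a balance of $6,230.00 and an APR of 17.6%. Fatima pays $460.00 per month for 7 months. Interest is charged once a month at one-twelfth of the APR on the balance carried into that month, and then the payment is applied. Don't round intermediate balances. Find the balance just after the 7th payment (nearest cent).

Monthly rate r = 17.6%/12 = 1.46667% = 0.0146667.
Each month: B ← B·(1+r) − $460.00.
Month 1: interest $91.37; balance after payment $5,861.37.
Month 2: interest $85.97; balance after payment $5,487.34.
Month 3: interest $80.48; balance after payment $5,107.82.
Month 4: interest $74.91; balance after payment $4,722.74.
Month 5: interest $69.27; balance after payment $4,332.00.
Month 6: interest $63.54; balance after payment $3,935.54.
Month 7: interest $57.72; balance after payment $3,533.26.

$3,533.26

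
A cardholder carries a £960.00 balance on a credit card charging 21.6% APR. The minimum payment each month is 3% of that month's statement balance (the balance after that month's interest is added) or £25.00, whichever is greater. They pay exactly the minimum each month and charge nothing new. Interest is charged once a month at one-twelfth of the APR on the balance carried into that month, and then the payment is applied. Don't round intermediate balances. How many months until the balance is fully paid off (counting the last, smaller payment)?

Monthly rate r = 21.6%/12 = 1.8% = 0.018.
While 3% of the post-interest balance exceeds £25.00, each month B ← (B·(1+r))·(1 − 0.03), i.e. B shrinks by the factor (1+r)·0.97 = 0.98746.
This holds for months 1–13. Entering month 14 the balance is £814.75; 3% of the post-interest balance is now below £25.00, so the flat £25.00 minimum applies from here.
From month 14 a fixed £25.00 at rate r clears £814.75 in 50 more payments. Total: 13 + 50 = 63 months.

63 months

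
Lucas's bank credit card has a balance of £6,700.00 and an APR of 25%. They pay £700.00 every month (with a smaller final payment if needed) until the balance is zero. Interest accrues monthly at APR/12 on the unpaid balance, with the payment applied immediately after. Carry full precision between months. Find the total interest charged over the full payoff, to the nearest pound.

Monthly rate r = 25%/12 = 2.08333% = 0.0208333.
Payoff takes n = ⌈−ln(1 − rB₀/P)/ln(1+r)⌉ = ⌈10.786⌉ = 11 payments; the last is £551.42.
Total paid = 10·£700.00 + £551.42 = £7,551.42.
Total interest = total paid − principal = £7,551.42 − £6,700.00 = £851.42.

£851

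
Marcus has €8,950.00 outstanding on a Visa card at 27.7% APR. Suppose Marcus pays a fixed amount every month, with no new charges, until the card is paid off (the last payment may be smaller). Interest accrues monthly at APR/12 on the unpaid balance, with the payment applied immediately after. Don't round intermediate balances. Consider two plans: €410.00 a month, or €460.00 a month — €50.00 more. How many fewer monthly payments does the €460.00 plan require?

Monthly rate r = 27.7%/12 = 2.30833% = 0.0230833.
At €410.00/mo: n = ⌈−ln(1 − rB₀/P)/ln(1+r)⌉ = 31 payments (last €294.40); total interest = total paid − €8,950.00 = €3,644.40.
At €460.00/mo: 27 payments (last €58.96); total interest €3,068.96.
Payments saved = 31 − 27 = 4.

4 fewer payments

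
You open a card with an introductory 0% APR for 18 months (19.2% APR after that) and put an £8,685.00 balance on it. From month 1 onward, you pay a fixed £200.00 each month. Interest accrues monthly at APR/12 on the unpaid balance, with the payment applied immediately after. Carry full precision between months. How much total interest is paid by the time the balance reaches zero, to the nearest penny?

£1,495.02

Promo months 1–18 at r₀ = 0%/12 = 0; months 19+ at r₁ = 19.2%/12 = 0.016.
After month 18 (no interest yet): B = £8,685.00 − 18·£200.00 = £5,085.00.
Then at r₁ with £200.00/mo: n₂ = −ln(1 − r₁·B/P)/ln(1+r₁) ≈ 32.90 → 33 more payments.
Total paid = 50·£200.00 + £180.02 = £10,180.02; interest = £10,180.02 − £8,685.00 = £1,495.02.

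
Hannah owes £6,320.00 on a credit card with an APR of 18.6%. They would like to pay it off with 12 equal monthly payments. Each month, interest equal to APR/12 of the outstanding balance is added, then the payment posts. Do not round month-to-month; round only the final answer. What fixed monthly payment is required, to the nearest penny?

£581.22

Monthly rate r = 18.6%/12 = 1.55% = 0.0155.
Level-payment amortization: P = B₀·r / (1 − (1+r)^(−n)) = 6320.00·0.0155 / (1 − 1.0155^(−12)).
Denominator 1 − (1+r)^(−12) = 0.168540945.
P = 97.96 / 0.168540945 ≈ 581.22.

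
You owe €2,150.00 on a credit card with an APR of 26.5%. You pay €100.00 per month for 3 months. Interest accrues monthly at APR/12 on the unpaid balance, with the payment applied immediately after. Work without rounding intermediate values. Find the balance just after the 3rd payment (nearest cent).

Monthly rate r = 26.5%/12 = 2.20833% = 0.0220833.
Each month: B ← B·(1+r) − €100.00.
Month 1: interest €47.48; balance after payment €2,097.48.
Month 2: interest €46.32; balance after payment €2,043.80.
Month 3: interest €45.13; balance after payment €1,988.93.

€1,988.93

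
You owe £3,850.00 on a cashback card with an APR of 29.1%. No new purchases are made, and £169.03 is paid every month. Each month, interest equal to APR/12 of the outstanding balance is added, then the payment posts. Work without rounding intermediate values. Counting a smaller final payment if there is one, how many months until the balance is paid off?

Monthly rate r = 29.1%/12 = 2.425% = 0.02425.
Recurrence: B ← B·(1+r) − £169.03.
Month 1: interest £93.36; balance after payment £3,774.33.
Month 2: interest £91.53; balance after payment £3,696.83.
Closed form: n = −ln(1 − rB₀/P)/ln(1+r) = −ln(0.44766)/ln(1.02425) ≈ 33.544, so the balance reaches zero during payment 34.

34 payments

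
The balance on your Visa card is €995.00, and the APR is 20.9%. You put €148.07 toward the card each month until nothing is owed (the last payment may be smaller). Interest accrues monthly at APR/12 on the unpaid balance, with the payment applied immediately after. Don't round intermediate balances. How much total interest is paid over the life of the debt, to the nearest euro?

Monthly rate r = 20.9%/12 = 1.74167% = 0.0174167.
Payoff takes n = ⌈−ln(1 − rB₀/P)/ln(1+r)⌉ = ⌈7.209⌉ = 8 payments; the last is €31.12.
Total paid = 7·€148.07 + €31.12 = €1,067.61.
Total interest = total paid − principal = €1,067.61 − €995.00 = €72.61.

€73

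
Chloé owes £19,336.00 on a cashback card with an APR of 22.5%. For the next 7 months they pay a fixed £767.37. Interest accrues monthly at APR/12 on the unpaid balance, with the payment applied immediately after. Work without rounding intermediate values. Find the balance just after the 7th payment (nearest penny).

£16,337.79

Monthly rate r = 22.5%/12 = 1.875% = 0.01875.
Each month: B ← B·(1+r) − £767.37.
Month 1: interest £362.55; balance after payment £18,931.18.
Month 2: interest £354.96; balance after payment £18,518.77.
Month 3: interest £347.23; balance after payment £18,098.63.
Month 4: interest £339.35; balance after payment £17,670.61.
Month 5: interest £331.32; balance after payment £17,234.56.
Month 6: interest £323.15; balance after payment £16,790.34.
Month 7: interest £314.82; balance after payment £16,337.79.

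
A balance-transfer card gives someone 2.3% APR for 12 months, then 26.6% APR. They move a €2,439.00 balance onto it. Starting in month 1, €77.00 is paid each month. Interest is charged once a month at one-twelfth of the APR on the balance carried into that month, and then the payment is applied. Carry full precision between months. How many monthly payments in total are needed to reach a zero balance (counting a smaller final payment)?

40 months

Promo months 1–12 at r₀ = 2.3%/12 = 0.00191667; months 13+ at r₁ = 26.6%/12 = 0.0221667.
After month 12: iterate B ← B·(1+r₀) − €77.00 for 12 months → €1,561.89.
Then at r₁ with €77.00/mo: n₂ = −ln(1 − r₁·B/P)/ln(1+r₁) ≈ 27.24 → 28 more payments.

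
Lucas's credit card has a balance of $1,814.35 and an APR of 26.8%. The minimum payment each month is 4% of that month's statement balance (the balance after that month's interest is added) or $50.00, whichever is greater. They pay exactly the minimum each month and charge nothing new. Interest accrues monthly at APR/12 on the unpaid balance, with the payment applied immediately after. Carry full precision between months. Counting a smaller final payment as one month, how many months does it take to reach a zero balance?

57 months

Monthly rate r = 26.8%/12 = 2.23333% = 0.0223333.
While 4% of the post-interest balance exceeds $50.00, each month B ← (B·(1+r))·(1 − 0.04), i.e. B shrinks by the factor (1+r)·0.96 = 0.98144.
This holds for months 1–22. Entering month 23 the balance is $1,201.50; 4% of the post-interest balance is now below $50.00, so the flat $50.00 minimum applies from here.
From month 23 a fixed $50.00 at rate r clears $1,201.50 in 35 more payments. Total: 22 + 35 = 57 months.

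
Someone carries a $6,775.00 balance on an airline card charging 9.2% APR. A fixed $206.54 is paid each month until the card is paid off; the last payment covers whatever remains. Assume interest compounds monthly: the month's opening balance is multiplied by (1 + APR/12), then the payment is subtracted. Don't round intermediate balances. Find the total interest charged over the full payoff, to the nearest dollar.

Monthly rate r = 9.2%/12 = 0.766667% = 0.00766667.
Payoff takes n = ⌈−ln(1 − rB₀/P)/ln(1+r)⌉ = ⌈37.927⌉ = 38 payments; the last is $191.49.
Total paid = 37·$206.54 + $191.49 = $7,833.47.
Total interest = total paid − principal = $7,833.47 − $6,775.00 = $1,058.47.

$1,058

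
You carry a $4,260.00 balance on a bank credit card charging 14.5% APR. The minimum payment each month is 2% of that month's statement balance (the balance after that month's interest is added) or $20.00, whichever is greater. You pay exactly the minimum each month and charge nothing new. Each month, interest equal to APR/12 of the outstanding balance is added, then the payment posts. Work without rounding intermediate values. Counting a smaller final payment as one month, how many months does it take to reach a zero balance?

255 months

Monthly rate r = 14.5%/12 = 1.20833% = 0.0120833.
While 2% of the post-interest balance exceeds $20.00, each month B ← (B·(1+r))·(1 − 0.02), i.e. B shrinks by the factor (1+r)·0.98 = 0.99184.
This holds for months 1–179. Entering month 180 the balance is $983.08; 2% of the post-interest balance is now below $20.00, so the flat $20.00 minimum applies from here.
From month 180 a fixed $20.00 at rate r clears $983.08 in 76 more payments. Total: 179 + 76 = 255 months.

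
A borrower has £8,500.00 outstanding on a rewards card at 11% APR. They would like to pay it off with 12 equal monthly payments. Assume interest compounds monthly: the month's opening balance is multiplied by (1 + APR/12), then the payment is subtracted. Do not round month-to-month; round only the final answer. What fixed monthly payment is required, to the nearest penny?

£751.24

Monthly rate r = 11%/12 = 0.916667% = 0.00916667.
Level-payment amortization: P = B₀·r / (1 − (1+r)^(−n)) = 8500.00·0.00916667 / (1 − 1.00917^(−12)).
Denominator 1 − (1+r)^(−12) = 0.103716844.
P = 77.9167 / 0.103716844 ≈ 751.24.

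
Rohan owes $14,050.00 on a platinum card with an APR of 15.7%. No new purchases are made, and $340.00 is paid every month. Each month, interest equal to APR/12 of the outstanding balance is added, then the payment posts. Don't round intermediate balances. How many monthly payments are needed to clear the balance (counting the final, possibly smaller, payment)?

60 months

Monthly rate r = 15.7%/12 = 1.30833% = 0.0130833.
Recurrence: B ← B·(1+r) − $340.00.
Month 1: interest $183.82; balance after payment $13,893.82.
Month 2: interest $181.78; balance after payment $13,735.60.
Closed form: n = −ln(1 − rB₀/P)/ln(1+r) = −ln(0.45935)/ln(1.01308) ≈ 59.849, so the balance reaches zero during payment 60.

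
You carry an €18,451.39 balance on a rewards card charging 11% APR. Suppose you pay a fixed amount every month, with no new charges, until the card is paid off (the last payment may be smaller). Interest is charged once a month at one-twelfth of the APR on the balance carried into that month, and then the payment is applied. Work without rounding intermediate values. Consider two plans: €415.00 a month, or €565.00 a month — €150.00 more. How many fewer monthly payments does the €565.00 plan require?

Monthly rate r = 11%/12 = 0.916667% = 0.00916667.
At €415.00/mo: n = ⌈−ln(1 − rB₀/P)/ln(1+r)⌉ = 58 payments (last €154.50); total interest = total paid − €18,451.39 = €5,358.11.
At €565.00/mo: 39 payments (last €558.10); total interest €3,576.71.
Payments saved = 58 − 39 = 19.

19 fewer payments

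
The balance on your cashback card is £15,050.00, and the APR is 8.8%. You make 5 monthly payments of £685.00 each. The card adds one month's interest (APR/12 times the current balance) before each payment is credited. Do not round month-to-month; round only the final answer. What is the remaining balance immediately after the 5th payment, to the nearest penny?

Monthly rate r = 8.8%/12 = 0.733333% = 0.00733333.
Each month: B ← B·(1+r) − £685.00.
Month 1: interest £110.37; balance after payment £14,475.37.
Month 2: interest £106.15; balance after payment £13,896.52.
Month 3: interest £101.91; balance after payment £13,313.43.
Month 4: interest £97.63; balance after payment £12,726.06.
Month 5: interest £93.32; balance after payment £12,134.38.

£12,134.38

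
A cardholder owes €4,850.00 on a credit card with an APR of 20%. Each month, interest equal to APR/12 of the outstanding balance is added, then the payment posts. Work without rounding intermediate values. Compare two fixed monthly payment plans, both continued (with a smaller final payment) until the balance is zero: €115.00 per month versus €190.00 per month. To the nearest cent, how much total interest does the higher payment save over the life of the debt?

€2,074.05

Monthly rate r = 20%/12 = 1.66667% = 0.0166667.
At €115.00/mo: n = ⌈−ln(1 − rB₀/P)/ln(1+r)⌉ = 74 payments (last €49.23); total interest = total paid − €4,850.00 = €3,594.23.
At €190.00/mo: 34 payments (last €100.18); total interest €1,520.18.
Interest saved = €3,594.23 − €1,520.18 = €2,074.05.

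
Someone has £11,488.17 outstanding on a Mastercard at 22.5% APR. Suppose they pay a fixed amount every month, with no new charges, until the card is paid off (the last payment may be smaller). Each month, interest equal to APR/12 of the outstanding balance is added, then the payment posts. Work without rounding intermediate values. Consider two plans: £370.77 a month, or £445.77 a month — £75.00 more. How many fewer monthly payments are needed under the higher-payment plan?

11 fewer payments

Monthly rate r = 22.5%/12 = 1.875% = 0.01875.
At £370.77/mo: n = ⌈−ln(1 − rB₀/P)/ln(1+r)⌉ = 47 payments (last £305.47); total interest = total paid − £11,488.17 = £5,872.72.
At £445.77/mo: 36 payments (last £239.96); total interest £4,353.74.
Payments saved = 47 − 36 = 11.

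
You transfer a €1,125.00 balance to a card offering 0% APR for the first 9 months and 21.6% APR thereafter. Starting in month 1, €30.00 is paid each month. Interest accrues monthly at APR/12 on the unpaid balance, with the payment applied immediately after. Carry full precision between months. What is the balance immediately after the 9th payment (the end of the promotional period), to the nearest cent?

Promo months 1–9 at r₀ = 0%/12 = 0; months 10+ at r₁ = 21.6%/12 = 0.018.
After month 9 (no interest yet): B = €1,125.00 − 9·€30.00 = €855.00.

€855.00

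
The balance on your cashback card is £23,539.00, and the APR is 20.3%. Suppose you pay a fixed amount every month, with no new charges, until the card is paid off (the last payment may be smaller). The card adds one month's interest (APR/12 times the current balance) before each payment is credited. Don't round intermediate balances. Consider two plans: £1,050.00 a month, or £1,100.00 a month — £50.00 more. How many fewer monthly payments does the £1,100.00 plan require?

Monthly rate r = 20.3%/12 = 1.69167% = 0.0169167.
At £1,050.00/mo: n = ⌈−ln(1 − rB₀/P)/ln(1+r)⌉ = 29 payments (last £446.87); total interest = total paid − £23,539.00 = £6,307.87.
At £1,100.00/mo: 27 payments (last £871.32); total interest £5,932.32.
Payments saved = 29 − 27 = 2.

2 fewer payments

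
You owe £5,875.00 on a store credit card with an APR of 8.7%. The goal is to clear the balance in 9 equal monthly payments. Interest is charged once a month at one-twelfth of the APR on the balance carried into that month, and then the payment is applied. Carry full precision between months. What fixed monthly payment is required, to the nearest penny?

Monthly rate r = 8.7%/12 = 0.725% = 0.00725.
Level-payment amortization: P = B₀·r / (1 − (1+r)^(−n)) = 5875.00·0.00725 / (1 − 1.00725^(−9)).
Denominator 1 − (1+r)^(−9) = 0.0629462231.
P = 42.5938 / 0.0629462231 ≈ 676.67.

£676.67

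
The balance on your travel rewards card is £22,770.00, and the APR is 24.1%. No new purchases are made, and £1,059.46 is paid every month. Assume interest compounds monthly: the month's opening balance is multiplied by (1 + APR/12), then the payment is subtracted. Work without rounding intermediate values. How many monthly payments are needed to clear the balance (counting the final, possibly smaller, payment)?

Monthly rate r = 24.1%/12 = 2.00833% = 0.0200833.
Recurrence: B ← B·(1+r) − £1,059.46.
Month 1: interest £457.30; balance after payment £22,167.84.
Month 2: interest £445.20; balance after payment £21,553.58.
Closed form: n = −ln(1 − rB₀/P)/ln(1+r) = −ln(0.56837)/ln(1.02008) ≈ 28.414, so the balance reaches zero during payment 29.

29 payments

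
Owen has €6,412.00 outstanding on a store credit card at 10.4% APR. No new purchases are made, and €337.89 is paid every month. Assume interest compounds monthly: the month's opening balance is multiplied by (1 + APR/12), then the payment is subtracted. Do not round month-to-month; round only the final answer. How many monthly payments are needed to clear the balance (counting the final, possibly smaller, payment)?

Monthly rate r = 10.4%/12 = 0.866667% = 0.00866667.
Recurrence: B ← B·(1+r) − €337.89.
Month 1: interest €55.57; balance after payment €6,129.68.
Month 2: interest €53.12; balance after payment €5,844.91.
Closed form: n = −ln(1 − rB₀/P)/ln(1+r) = −ln(0.83554)/ln(1.00867) ≈ 20.822, so the balance reaches zero during payment 21.

21 months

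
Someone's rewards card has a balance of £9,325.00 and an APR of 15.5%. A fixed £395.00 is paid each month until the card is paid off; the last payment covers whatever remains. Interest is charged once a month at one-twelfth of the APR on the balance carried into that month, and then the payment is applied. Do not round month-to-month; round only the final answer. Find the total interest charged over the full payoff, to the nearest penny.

£1,870.81

Monthly rate r = 15.5%/12 = 1.29167% = 0.0129167.
Payoff takes n = ⌈−ln(1 − rB₀/P)/ln(1+r)⌉ = ⌈28.342⌉ = 29 payments; the last is £135.81.
Total paid = 28·£395.00 + £135.81 = £11,195.81.
Total interest = total paid − principal = £11,195.81 − £9,325.00 = £1,870.81.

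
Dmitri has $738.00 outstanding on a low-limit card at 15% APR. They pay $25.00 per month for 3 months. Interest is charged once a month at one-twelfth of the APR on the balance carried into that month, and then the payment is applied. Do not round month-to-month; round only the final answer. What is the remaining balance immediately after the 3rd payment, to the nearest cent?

$690.08

Monthly rate r = 15%/12 = 1.25% = 0.0125.
Each month: B ← B·(1+r) − $25.00.
Month 1: interest $9.22; balance after payment $722.23.
Month 2: interest $9.03; balance after payment $706.25.
Month 3: interest $8.83; balance after payment $690.08.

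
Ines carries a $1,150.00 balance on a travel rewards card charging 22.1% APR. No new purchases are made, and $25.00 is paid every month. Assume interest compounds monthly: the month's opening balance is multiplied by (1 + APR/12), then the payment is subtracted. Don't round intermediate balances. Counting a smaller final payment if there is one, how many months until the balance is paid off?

Monthly rate r = 22.1%/12 = 1.84167% = 0.0184167.
Recurrence: B ← B·(1+r) − $25.00.
Month 1: interest $21.18; balance after payment $1,146.18.
Month 2: interest $21.11; balance after payment $1,142.29.
Closed form: n = −ln(1 − rB₀/P)/ln(1+r) = −ln(0.15283)/ln(1.01842) ≈ 102.931, so the balance reaches zero during payment 103.

103 payments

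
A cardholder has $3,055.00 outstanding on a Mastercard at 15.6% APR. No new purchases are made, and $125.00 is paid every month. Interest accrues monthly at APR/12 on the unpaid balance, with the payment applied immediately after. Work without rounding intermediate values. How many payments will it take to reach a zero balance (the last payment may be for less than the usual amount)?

30 payments

Monthly rate r = 15.6%/12 = 1.3% = 0.013.
Recurrence: B ← B·(1+r) − $125.00.
Month 1: interest $39.71; balance after payment $2,969.72.
Month 2: interest $38.61; balance after payment $2,883.32.
Closed form: n = −ln(1 − rB₀/P)/ln(1+r) = −ln(0.68228)/ln(1.013) ≈ 29.600, so the balance reaches zero during payment 30.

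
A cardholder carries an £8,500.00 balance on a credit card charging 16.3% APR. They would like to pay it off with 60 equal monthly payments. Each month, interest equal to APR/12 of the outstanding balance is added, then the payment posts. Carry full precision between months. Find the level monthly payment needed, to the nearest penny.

£208.06

Monthly rate r = 16.3%/12 = 1.35833% = 0.0135833.
Level-payment amortization: P = B₀·r / (1 − (1+r)^(−n)) = 8500.00·0.0135833 / (1 − 1.01358^(−60)).
Denominator 1 − (1+r)^(−60) = 0.554925863.
P = 115.458 / 0.554925863 ≈ 208.06.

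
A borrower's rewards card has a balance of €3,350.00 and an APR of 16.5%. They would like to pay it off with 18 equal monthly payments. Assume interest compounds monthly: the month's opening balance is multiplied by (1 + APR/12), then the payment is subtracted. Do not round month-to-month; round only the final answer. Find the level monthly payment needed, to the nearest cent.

€211.36

Monthly rate r = 16.5%/12 = 1.375% = 0.01375.
Level-payment amortization: P = B₀·r / (1 − (1+r)^(−n)) = 3350.00·0.01375 / (1 − 1.01375^(−18)).
Denominator 1 − (1+r)^(−18) = 0.217932227.
P = 46.0625 / 0.217932227 ≈ 211.36.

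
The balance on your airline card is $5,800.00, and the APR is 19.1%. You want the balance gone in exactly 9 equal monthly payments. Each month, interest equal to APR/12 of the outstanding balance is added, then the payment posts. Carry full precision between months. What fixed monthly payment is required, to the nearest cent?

$696.81

Monthly rate r = 19.1%/12 = 1.59167% = 0.0159167.
Level-payment amortization: P = B₀·r / (1 − (1+r)^(−n)) = 5800.00·0.0159167 / (1 − 1.01592^(−9)).
Denominator 1 − (1+r)^(−9) = 0.13248452.
P = 92.3167 / 0.13248452 ≈ 696.81.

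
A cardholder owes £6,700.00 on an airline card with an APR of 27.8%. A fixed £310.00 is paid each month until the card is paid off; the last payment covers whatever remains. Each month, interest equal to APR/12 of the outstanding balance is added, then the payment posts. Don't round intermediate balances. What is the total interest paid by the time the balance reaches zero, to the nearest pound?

£2,702

Monthly rate r = 27.8%/12 = 2.31667% = 0.0231667.
Payoff takes n = ⌈−ln(1 − rB₀/P)/ln(1+r)⌉ = ⌈30.326⌉ = 31 payments; the last is £101.95.
Total paid = 30·£310.00 + £101.95 = £9,401.95.
Total interest = total paid − principal = £9,401.95 − £6,700.00 = £2,701.95.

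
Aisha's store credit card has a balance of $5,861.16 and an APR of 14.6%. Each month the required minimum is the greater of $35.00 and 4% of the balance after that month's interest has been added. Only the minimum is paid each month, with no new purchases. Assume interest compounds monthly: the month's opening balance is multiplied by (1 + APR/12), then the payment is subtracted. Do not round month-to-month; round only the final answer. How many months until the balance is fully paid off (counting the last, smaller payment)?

Monthly rate r = 14.6%/12 = 1.21667% = 0.0121667.
While 4% of the post-interest balance exceeds $35.00, each month B ← (B·(1+r))·(1 − 0.04), i.e. B shrinks by the factor (1+r)·0.96 = 0.97168.
This holds for months 1–67. Entering month 68 the balance is $855.15; 4% of the post-interest balance is now below $35.00, so the flat $35.00 minimum applies from here.
From month 68 a fixed $35.00 at rate r clears $855.15 in 30 more payments. Total: 67 + 30 = 97 months.

97 months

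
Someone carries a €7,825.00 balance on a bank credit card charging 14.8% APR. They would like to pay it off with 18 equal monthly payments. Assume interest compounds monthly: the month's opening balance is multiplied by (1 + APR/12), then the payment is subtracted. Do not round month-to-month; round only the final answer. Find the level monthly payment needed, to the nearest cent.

€487.42

Monthly rate r = 14.8%/12 = 1.23333% = 0.0123333.
Level-payment amortization: P = B₀·r / (1 − (1+r)^(−n)) = 7825.00·0.0123333 / (1 − 1.01233^(−18)).
Denominator 1 − (1+r)^(−18) = 0.197996377.
P = 96.5083 / 0.197996377 ≈ 487.42.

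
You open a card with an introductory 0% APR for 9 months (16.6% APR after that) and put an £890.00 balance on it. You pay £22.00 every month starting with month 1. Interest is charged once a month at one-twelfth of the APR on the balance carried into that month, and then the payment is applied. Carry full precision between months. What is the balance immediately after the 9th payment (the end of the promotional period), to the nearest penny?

Promo months 1–9 at r₀ = 0%/12 = 0; months 10+ at r₁ = 16.6%/12 = 0.0138333.
After month 9 (no interest yet): B = £890.00 − 9·£22.00 = £692.00.

£692.00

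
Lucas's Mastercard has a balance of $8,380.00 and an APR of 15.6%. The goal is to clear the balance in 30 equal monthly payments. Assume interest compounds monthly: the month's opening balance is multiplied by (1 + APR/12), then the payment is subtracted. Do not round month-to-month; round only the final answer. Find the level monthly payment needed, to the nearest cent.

Monthly rate r = 15.6%/12 = 1.3% = 0.013.
Level-payment amortization: P = B₀·r / (1 − (1+r)^(−n)) = 8380.00·0.013 / (1 − 1.013^(−30)).
Denominator 1 − (1+r)^(−30) = 0.321239378.
P = 108.94 / 0.321239378 ≈ 339.12.

$339.12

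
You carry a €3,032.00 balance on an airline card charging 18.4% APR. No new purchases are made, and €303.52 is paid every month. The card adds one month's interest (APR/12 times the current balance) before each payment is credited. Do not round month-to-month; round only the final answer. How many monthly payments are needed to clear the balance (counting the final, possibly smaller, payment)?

11 payments

Monthly rate r = 18.4%/12 = 1.53333% = 0.0153333.
Recurrence: B ← B·(1+r) − €303.52.
Month 1: interest €46.49; balance after payment €2,774.97.
Month 2: interest €42.55; balance after payment €2,514.00.
Closed form: n = −ln(1 − rB₀/P)/ln(1+r) = −ln(0.84683)/ln(1.01533) ≈ 10.926, so the balance reaches zero during payment 11.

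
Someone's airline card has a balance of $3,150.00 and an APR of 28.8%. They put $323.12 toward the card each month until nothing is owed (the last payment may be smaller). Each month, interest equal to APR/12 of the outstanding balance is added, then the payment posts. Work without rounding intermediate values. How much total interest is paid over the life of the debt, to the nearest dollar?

Monthly rate r = 28.8%/12 = 2.4% = 0.024.
Payoff takes n = ⌈−ln(1 − rB₀/P)/ln(1+r)⌉ = ⌈11.238⌉ = 12 payments; the last is $77.68.
Total paid = 11·$323.12 + $77.68 = $3,632.00.
Total interest = total paid − principal = $3,632.00 − $3,150.00 = $482.00.

$482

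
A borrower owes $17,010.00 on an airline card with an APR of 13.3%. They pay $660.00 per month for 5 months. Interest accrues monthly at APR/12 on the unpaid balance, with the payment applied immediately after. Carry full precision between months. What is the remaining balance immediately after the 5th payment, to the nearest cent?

$14,599.80

Monthly rate r = 13.3%/12 = 1.10833% = 0.0110833.
Each month: B ← B·(1+r) − $660.00.
Month 1: interest $188.53; balance after payment $16,538.53.
Month 2: interest $183.30; balance after payment $16,061.83.
Month 3: interest $178.02; balance after payment $15,579.85.
Month 4: interest $172.68; balance after payment $15,092.52.
Month 5: interest $167.28; balance after payment $14,599.80.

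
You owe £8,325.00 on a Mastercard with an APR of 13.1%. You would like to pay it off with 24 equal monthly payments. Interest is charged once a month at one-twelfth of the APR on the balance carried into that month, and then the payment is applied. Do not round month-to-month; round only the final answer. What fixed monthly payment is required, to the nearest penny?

£396.18

Monthly rate r = 13.1%/12 = 1.09167% = 0.0109167.
Level-payment amortization: P = B₀·r / (1 − (1+r)^(−n)) = 8325.00·0.0109167 / (1 − 1.01092^(−24)).
Denominator 1 − (1+r)^(−24) = 0.229395679.
P = 90.8812 / 0.229395679 ≈ 396.18.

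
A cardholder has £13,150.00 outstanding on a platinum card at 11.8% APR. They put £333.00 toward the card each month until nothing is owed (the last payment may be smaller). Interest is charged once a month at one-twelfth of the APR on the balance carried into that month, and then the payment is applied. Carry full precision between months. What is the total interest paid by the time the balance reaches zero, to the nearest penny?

Monthly rate r = 11.8%/12 = 0.983333% = 0.00983333.
Payoff takes n = ⌈−ln(1 − rB₀/P)/ln(1+r)⌉ = ⌈50.232⌉ = 51 payments; the last is £77.54.
Total paid = 50·£333.00 + £77.54 = £16,727.54.
Total interest = total paid − principal = £16,727.54 − £13,150.00 = £3,577.54.

£3,577.54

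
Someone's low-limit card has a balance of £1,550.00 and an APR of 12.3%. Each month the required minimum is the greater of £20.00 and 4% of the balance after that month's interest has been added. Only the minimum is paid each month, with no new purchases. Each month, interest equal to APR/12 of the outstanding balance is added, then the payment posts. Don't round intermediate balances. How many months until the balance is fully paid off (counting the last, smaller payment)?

66 months

Monthly rate r = 12.3%/12 = 1.025% = 0.01025.
While 4% of the post-interest balance exceeds £20.00, each month B ← (B·(1+r))·(1 − 0.04), i.e. B shrinks by the factor (1+r)·0.96 = 0.96984.
This holds for months 1–38. Entering month 39 the balance is £484.10; 4% of the post-interest balance is now below £20.00, so the flat £20.00 minimum applies from here.
From month 39 a fixed £20.00 at rate r clears £484.10 in 28 more payments. Total: 38 + 28 = 66 months.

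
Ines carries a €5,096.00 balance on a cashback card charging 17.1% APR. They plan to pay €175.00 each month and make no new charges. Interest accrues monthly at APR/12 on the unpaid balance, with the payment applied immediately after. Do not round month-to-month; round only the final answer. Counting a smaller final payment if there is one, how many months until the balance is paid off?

38 months

Monthly rate r = 17.1%/12 = 1.425% = 0.01425.
Recurrence: B ← B·(1+r) − €175.00.
Month 1: interest €72.62; balance after payment €4,993.62.
Month 2: interest €71.16; balance after payment €4,889.78.
Closed form: n = −ln(1 − rB₀/P)/ln(1+r) = −ln(0.58504)/ln(1.01425) ≈ 37.887, so the balance reaches zero during payment 38.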